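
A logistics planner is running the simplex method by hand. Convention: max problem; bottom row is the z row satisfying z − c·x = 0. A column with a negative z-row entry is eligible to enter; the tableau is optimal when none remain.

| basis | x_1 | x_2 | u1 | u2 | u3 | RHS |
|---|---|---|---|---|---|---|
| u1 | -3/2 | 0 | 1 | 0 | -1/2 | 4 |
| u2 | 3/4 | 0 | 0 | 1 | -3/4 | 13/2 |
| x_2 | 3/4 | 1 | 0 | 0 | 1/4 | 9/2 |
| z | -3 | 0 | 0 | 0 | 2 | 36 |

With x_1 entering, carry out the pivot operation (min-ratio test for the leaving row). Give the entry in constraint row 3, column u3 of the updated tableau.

1/3

Ratio test on column x_1 — row 1: entry -3/2 ≤ 0; row 2: (13/2)/(3/4) = 26/3; row 3: (9/2)/(3/4) = 6. Minimum is 6 at row 3 (x_2 leaves); pivot element 3/4.
Divide row 3 by 3/4; eliminate column x_1 from the other rows.
In the new row 3, the u3 entry is the old entry divided by the pivot: (1/4)/(3/4) = 1/3.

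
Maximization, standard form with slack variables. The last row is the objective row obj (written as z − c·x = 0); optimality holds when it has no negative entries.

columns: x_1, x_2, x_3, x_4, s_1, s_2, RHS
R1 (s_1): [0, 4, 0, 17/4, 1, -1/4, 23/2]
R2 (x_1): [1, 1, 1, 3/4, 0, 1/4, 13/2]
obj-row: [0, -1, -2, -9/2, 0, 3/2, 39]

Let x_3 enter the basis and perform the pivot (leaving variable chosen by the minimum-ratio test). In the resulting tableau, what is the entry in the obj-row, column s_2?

2

Ratio test on column x_3 — row 1: entry 0 ≤ 0; row 2: (13/2)/1 = 13/2. Minimum is 13/2 at row 2 (x_1 leaves); pivot element 1.
Divide row 2 by 1; eliminate column x_3 from the other rows.
obj-row update in column s_2: 3/2 − (-2)·(1/4) = 2.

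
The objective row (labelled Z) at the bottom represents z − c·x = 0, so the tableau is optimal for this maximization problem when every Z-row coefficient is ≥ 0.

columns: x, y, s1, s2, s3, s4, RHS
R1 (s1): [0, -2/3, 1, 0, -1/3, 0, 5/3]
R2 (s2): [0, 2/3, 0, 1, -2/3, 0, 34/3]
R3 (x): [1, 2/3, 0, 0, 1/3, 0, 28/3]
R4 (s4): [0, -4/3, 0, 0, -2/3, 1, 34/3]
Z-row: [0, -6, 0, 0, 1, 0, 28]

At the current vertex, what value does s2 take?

34/3

s2 is basic (row 2); its value is the RHS of that row, 34/3.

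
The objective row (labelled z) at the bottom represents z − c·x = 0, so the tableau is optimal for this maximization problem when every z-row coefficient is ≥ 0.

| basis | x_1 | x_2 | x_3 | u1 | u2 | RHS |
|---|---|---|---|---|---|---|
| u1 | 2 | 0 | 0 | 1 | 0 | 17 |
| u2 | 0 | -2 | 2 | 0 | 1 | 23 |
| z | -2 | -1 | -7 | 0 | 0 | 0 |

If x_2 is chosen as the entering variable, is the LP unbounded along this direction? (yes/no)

yes

Every constraint-row entry in column x_2 is ≤ 0, so increasing x_2 is unbounded.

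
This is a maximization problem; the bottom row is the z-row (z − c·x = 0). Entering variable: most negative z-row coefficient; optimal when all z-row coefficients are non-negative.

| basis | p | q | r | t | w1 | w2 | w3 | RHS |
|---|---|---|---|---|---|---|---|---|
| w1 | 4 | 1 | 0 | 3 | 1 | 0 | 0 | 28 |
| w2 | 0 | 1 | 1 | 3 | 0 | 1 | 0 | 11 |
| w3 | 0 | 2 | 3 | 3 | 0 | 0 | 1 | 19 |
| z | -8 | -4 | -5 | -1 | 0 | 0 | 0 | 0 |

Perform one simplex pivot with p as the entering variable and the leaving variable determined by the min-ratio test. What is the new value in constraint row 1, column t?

Ratio test on column p — row 1: 28/4 = 7; row 2: entry 0 ≤ 0; row 3: entry 0 ≤ 0. Minimum is 7 at row 1 (w1 leaves); pivot element 4.
Divide row 1 by 4; eliminate column p from the other rows.
In the new row 1, the t entry is the old entry divided by the pivot: 3/4 = 3/4.

3/4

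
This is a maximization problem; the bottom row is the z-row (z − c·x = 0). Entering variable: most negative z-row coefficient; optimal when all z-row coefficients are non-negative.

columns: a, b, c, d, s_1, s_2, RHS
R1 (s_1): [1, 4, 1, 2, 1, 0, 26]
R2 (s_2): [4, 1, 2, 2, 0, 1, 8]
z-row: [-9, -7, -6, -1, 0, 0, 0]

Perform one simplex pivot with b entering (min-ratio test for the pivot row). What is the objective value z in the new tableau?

91/2

Ratio test on column b — row 1: 26/4 = 13/2; row 2: 8/1 = 8. Minimum is 13/2 at row 1 (s_1 leaves); pivot element 4.
Pivot on row 1; the z-row RHS becomes 0 − (-7)·(13/2) = 91/2.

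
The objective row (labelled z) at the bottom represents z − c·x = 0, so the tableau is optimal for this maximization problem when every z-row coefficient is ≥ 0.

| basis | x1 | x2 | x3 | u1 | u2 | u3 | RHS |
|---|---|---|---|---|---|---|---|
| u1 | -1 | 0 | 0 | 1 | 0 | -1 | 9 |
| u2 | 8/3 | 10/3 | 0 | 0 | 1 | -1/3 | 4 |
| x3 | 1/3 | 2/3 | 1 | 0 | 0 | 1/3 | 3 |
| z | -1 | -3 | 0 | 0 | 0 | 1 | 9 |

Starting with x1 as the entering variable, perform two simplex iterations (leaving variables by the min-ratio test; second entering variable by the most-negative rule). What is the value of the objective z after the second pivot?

63/5

Ratio test on column x1 — row 1: entry -1 ≤ 0; row 2: 4/(8/3) = 3/2; row 3: 3/(1/3) = 9. Minimum is 3/2 at row 2 (u2 leaves); pivot element 8/3.
Pivot on row 2; the z-row RHS becomes 9 − (-1)·(3/2) = 21/2.
Next entering variable (most negative z-row entry -7/4): x2.
Ratio test on column x2 — row 1: (21/2)/(5/4) = 42/5; row 2: (3/2)/(5/4) = 6/5; row 3: (5/2)/(1/4) = 10. Minimum is 6/5 at row 2 (x1 leaves); pivot element 5/4.
After the second pivot the z-row RHS is 21/2 − (-7/4)·(6/5) = 63/5.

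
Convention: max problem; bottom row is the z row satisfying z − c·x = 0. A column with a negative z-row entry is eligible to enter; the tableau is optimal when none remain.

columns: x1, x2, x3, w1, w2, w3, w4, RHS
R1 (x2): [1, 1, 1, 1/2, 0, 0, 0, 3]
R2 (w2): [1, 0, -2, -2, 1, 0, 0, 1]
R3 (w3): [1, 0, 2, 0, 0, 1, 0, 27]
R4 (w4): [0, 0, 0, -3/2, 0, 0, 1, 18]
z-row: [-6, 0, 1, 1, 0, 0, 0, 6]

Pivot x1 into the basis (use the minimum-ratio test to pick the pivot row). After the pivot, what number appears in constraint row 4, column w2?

0

Ratio test on column x1 — row 1: 3/1 = 3; row 2: 1/1 = 1; row 3: 27/1 = 27; row 4: entry 0 ≤ 0. Minimum is 1 at row 2 (w2 leaves); pivot element 1.
Divide row 2 by 1; eliminate column x1 from the other rows.
Row 4 update in column w2: 0 − 0·1 = 0.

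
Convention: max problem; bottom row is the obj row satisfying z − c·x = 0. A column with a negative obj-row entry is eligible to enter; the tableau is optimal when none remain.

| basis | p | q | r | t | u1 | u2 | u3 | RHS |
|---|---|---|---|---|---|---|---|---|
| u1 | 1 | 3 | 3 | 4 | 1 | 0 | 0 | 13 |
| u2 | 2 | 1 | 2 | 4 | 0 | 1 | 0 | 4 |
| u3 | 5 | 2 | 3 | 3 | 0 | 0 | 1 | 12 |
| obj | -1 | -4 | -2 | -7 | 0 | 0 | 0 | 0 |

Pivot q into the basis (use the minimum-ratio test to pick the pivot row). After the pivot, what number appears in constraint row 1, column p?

-5

Ratio test on column q — row 1: 13/3 = 13/3; row 2: 4/1 = 4; row 3: 12/2 = 6. Minimum is 4 at row 2 (u2 leaves); pivot element 1.
Divide row 2 by 1; eliminate column q from the other rows.
Row 1 update in column p: 1 − 3·2 = -5.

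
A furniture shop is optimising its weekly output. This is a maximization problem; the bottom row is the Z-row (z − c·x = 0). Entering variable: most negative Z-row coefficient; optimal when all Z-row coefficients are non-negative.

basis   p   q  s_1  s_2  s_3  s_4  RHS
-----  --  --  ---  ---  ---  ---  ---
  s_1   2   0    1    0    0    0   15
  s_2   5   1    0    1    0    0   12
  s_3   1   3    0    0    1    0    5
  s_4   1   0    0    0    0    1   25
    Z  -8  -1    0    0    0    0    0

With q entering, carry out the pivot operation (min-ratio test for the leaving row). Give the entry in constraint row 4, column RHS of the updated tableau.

25

Ratio test on column q — row 1: entry 0 ≤ 0; row 2: 12/1 = 12; row 3: 5/3 = 5/3; row 4: entry 0 ≤ 0. Minimum is 5/3 at row 3 (s_3 leaves); pivot element 3.
Divide row 3 by 3; eliminate column q from the other rows.
Row 4 update in column RHS: 25 − 0·(5/3) = 25.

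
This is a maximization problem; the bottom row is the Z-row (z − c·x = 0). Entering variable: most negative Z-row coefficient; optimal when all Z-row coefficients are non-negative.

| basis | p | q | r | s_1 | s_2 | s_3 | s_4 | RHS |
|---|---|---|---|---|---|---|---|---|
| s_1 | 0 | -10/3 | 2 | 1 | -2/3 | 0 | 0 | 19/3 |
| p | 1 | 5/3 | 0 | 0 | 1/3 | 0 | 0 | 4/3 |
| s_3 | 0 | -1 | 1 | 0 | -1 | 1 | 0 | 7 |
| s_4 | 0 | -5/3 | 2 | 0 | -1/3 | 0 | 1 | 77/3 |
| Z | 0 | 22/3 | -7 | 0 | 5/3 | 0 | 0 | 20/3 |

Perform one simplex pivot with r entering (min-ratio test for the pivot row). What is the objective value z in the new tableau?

173/6

Ratio test on column r — row 1: (19/3)/2 = 19/6; row 2: entry 0 ≤ 0; row 3: 7/1 = 7; row 4: (77/3)/2 = 77/6. Minimum is 19/6 at row 1 (s_1 leaves); pivot element 2.
Pivot on row 1; the Z-row RHS becomes 20/3 − (-7)·(19/6) = 173/6.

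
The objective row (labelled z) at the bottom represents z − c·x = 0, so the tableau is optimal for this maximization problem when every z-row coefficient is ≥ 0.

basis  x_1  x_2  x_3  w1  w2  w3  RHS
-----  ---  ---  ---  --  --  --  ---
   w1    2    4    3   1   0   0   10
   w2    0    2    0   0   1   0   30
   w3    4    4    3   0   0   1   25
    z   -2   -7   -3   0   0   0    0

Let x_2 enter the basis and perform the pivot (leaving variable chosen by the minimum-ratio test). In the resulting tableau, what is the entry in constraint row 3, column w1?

Ratio test on column x_2 — row 1: 10/4 = 5/2; row 2: 30/2 = 15; row 3: 25/4 = 25/4. Minimum is 5/2 at row 1 (w1 leaves); pivot element 4.
Divide row 1 by 4; eliminate column x_2 from the other rows.
Row 3 update in column w1: 0 − 4·(1/4) = -1.

-1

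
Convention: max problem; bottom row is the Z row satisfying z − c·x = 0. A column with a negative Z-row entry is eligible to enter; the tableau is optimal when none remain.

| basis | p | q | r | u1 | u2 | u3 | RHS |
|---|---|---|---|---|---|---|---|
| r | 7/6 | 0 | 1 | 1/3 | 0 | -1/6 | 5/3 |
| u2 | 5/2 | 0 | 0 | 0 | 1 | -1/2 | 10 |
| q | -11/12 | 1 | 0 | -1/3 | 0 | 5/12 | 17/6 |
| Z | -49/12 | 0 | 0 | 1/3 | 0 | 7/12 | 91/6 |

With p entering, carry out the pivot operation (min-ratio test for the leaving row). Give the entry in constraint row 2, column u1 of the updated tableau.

Ratio test on column p — row 1: (5/3)/(7/6) = 10/7; row 2: 10/(5/2) = 4; row 3: entry -11/12 ≤ 0. Minimum is 10/7 at row 1 (r leaves); pivot element 7/6.
Divide row 1 by 7/6; eliminate column p from the other rows.
Row 2 update in column u1: 0 − (5/2)·(2/7) = -5/7.

-5/7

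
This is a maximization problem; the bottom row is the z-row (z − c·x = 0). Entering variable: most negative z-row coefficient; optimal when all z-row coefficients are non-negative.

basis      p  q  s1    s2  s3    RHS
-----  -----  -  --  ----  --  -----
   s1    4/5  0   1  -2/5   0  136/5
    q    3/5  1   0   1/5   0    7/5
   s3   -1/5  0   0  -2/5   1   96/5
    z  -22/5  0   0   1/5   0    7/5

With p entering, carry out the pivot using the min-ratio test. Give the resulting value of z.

35/3

Ratio test on column p — row 1: (136/5)/(4/5) = 34; row 2: (7/5)/(3/5) = 7/3; row 3: entry -1/5 ≤ 0. Minimum is 7/3 at row 2 (q leaves); pivot element 3/5.
Pivot on row 2; the z-row RHS becomes 7/5 − (-22/5)·(7/3) = 35/3.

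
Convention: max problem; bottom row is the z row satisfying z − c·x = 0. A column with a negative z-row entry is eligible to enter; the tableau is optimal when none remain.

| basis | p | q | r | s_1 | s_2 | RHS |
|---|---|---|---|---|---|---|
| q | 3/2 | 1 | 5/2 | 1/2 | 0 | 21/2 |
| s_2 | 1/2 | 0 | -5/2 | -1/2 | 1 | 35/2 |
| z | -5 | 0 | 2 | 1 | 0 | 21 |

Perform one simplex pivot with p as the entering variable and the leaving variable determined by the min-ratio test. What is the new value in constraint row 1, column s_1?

1/3

Ratio test on column p — row 1: (21/2)/(3/2) = 7; row 2: (35/2)/(1/2) = 35. Minimum is 7 at row 1 (q leaves); pivot element 3/2.
Divide row 1 by 3/2; eliminate column p from the other rows.
In the new row 1, the s_1 entry is the old entry divided by the pivot: (1/2)/(3/2) = 1/3.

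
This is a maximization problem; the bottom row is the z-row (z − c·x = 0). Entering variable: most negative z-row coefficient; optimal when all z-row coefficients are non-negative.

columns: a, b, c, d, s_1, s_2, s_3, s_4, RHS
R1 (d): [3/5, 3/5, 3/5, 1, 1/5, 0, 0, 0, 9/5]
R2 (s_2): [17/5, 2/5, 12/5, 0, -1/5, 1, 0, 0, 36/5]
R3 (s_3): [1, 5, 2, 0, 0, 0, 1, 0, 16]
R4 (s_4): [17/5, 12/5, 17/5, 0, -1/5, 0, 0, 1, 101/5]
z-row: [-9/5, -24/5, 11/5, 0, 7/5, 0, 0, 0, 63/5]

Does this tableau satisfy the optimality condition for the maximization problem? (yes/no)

no

The z-row has a negative entry -24/5 in column b, so it is not optimal.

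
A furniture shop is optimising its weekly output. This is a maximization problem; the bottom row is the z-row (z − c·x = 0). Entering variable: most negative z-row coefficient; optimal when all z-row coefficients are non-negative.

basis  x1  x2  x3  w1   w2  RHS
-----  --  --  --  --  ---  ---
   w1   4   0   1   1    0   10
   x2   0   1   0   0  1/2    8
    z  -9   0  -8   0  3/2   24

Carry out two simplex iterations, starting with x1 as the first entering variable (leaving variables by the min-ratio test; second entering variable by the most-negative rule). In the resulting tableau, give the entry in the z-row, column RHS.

104

Ratio test on column x1 — row 1: 10/4 = 5/2; row 2: entry 0 ≤ 0. Minimum is 5/2 at row 1 (w1 leaves); pivot element 4.
Divide row 1 by 4; eliminate column x1 from the other rows.
Second iteration: most negative z-row entry is -23/4 in column x3, so x3 enters.
Ratio test on column x3 — row 1: (5/2)/(1/4) = 10; row 2: entry 0 ≤ 0. Minimum is 10 at row 1 (x1 leaves); pivot element 1/4.
Divide row 1 by 1/4; eliminate column x3 from the other rows.
After both pivots, the entry at the z-row, column RHS is 104.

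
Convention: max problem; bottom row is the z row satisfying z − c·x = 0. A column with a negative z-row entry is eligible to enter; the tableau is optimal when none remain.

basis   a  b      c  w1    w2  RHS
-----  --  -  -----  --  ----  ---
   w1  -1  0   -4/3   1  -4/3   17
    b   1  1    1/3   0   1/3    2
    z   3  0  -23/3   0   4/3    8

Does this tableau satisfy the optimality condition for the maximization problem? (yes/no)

The z-row has a negative entry -23/3 in column c, so it is not optimal.

no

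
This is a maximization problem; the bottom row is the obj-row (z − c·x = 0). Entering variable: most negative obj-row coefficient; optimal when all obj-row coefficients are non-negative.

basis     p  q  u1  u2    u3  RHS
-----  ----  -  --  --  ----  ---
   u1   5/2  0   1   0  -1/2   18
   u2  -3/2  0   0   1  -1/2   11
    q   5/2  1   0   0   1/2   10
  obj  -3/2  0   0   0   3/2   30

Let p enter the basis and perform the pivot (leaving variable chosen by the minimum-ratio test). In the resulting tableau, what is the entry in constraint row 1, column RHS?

8

Ratio test on column p — row 1: 18/(5/2) = 36/5; row 2: entry -3/2 ≤ 0; row 3: 10/(5/2) = 4. Minimum is 4 at row 3 (q leaves); pivot element 5/2.
Divide row 3 by 5/2; eliminate column p from the other rows.
Row 1 update in column RHS: 18 − (5/2)·4 = 8.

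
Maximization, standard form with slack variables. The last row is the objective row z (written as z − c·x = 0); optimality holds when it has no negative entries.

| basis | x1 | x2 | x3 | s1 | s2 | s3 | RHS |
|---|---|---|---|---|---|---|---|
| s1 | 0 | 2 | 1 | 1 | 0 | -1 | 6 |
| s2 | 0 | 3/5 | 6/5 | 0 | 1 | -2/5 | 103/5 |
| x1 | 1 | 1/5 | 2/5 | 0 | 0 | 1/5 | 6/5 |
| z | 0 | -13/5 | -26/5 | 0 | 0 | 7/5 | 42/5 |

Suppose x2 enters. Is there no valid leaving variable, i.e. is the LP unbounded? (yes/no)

no

Column x2 has positive entries in row(s) 1, 2, 3, so the ratio test bounds it — not unbounded.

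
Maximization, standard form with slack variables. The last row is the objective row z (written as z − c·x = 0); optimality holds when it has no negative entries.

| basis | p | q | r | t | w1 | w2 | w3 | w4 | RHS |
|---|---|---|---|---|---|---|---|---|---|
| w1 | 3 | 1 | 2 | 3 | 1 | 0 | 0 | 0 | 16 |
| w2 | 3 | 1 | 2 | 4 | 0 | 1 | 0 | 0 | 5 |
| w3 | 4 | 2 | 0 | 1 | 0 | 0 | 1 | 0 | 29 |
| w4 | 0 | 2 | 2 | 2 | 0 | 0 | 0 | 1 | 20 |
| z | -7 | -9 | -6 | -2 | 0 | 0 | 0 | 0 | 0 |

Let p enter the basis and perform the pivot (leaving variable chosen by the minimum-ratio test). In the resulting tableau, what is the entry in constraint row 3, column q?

Ratio test on column p — row 1: 16/3 = 16/3; row 2: 5/3 = 5/3; row 3: 29/4 = 29/4; row 4: entry 0 ≤ 0. Minimum is 5/3 at row 2 (w2 leaves); pivot element 3.
Divide row 2 by 3; eliminate column p from the other rows.
Row 3 update in column q: 2 − 4·(1/3) = 2/3.

2/3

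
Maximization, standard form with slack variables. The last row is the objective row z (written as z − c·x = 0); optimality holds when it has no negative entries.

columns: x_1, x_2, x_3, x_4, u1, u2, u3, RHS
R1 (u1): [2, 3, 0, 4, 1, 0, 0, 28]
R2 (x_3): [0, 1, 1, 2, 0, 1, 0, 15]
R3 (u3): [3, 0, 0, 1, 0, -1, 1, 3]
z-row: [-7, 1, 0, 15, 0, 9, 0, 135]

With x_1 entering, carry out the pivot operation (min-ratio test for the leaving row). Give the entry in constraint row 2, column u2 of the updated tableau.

1

Ratio test on column x_1 — row 1: 28/2 = 14; row 2: entry 0 ≤ 0; row 3: 3/3 = 1. Minimum is 1 at row 3 (u3 leaves); pivot element 3.
Divide row 3 by 3; eliminate column x_1 from the other rows.
Row 2 update in column u2: 1 − 0·(-1/3) = 1.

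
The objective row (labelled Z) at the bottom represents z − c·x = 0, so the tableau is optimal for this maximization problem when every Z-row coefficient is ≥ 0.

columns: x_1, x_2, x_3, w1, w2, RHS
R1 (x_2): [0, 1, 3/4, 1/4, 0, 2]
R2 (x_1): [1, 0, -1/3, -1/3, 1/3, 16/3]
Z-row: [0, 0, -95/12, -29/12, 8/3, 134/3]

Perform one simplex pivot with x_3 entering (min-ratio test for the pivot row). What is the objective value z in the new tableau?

592/9

Ratio test on column x_3 — row 1: 2/(3/4) = 8/3; row 2: entry -1/3 ≤ 0. Minimum is 8/3 at row 1 (x_2 leaves); pivot element 3/4.
Pivot on row 1; the Z-row RHS becomes 134/3 − (-95/12)·(8/3) = 592/9.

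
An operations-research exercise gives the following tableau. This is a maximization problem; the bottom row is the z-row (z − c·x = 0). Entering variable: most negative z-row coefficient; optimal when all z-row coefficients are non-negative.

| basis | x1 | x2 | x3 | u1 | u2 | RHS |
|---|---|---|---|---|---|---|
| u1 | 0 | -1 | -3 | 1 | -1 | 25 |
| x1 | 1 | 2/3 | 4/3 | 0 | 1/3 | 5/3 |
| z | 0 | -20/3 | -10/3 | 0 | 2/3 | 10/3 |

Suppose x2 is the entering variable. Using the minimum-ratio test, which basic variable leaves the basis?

x1

Column x2 entries and ratios — u1: -1 ≤ 0, skip; x1: (5/3)/(2/3) = 5/2.
Smallest ratio is 5/2 in the row of x1, so x1 leaves.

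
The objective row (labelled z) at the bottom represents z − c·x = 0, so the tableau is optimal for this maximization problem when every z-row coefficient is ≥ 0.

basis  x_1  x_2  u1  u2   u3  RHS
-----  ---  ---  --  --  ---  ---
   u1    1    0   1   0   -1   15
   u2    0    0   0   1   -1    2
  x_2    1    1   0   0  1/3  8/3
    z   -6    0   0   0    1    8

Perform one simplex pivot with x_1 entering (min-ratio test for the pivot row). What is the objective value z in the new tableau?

Ratio test on column x_1 — row 1: 15/1 = 15; row 2: entry 0 ≤ 0; row 3: (8/3)/1 = 8/3. Minimum is 8/3 at row 3 (x_2 leaves); pivot element 1.
Pivot on row 3; the z-row RHS becomes 8 − (-6)·(8/3) = 24.

24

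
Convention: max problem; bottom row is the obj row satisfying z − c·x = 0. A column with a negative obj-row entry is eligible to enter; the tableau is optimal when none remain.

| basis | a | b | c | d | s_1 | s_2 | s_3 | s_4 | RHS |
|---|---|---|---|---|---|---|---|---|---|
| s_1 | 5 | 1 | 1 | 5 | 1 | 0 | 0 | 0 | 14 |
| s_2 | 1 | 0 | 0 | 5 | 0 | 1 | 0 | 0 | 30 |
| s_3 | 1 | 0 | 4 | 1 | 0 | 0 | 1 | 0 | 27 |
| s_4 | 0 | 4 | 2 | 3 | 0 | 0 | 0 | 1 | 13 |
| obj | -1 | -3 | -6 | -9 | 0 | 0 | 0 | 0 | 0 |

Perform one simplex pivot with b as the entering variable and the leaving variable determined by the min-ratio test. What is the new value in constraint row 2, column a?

Ratio test on column b — row 1: 14/1 = 14; row 2: entry 0 ≤ 0; row 3: entry 0 ≤ 0; row 4: 13/4 = 13/4. Minimum is 13/4 at row 4 (s_4 leaves); pivot element 4.
Divide row 4 by 4; eliminate column b from the other rows.
Row 2 update in column a: 1 − 0·0 = 1.

1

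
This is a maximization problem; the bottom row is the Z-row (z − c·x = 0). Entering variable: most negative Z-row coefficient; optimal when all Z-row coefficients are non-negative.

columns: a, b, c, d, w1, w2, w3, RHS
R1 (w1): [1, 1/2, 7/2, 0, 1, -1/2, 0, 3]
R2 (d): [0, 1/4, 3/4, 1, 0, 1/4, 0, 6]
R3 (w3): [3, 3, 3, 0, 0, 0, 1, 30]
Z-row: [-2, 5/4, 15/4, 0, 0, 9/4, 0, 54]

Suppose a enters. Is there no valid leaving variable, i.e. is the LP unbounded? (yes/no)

Column a has positive entries in row(s) 1, 3, so the ratio test bounds it — not unbounded.

no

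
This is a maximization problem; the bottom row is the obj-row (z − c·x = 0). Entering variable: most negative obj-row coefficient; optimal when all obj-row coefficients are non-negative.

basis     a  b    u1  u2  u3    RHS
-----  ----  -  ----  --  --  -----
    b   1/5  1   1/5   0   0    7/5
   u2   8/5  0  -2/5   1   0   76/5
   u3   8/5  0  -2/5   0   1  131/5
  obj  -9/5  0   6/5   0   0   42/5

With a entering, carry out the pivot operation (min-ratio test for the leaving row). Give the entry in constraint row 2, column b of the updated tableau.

-8

Ratio test on column a — row 1: (7/5)/(1/5) = 7; row 2: (76/5)/(8/5) = 19/2; row 3: (131/5)/(8/5) = 131/8. Minimum is 7 at row 1 (b leaves); pivot element 1/5.
Divide row 1 by 1/5; eliminate column a from the other rows.
Row 2 update in column b: 0 − (8/5)·5 = -8.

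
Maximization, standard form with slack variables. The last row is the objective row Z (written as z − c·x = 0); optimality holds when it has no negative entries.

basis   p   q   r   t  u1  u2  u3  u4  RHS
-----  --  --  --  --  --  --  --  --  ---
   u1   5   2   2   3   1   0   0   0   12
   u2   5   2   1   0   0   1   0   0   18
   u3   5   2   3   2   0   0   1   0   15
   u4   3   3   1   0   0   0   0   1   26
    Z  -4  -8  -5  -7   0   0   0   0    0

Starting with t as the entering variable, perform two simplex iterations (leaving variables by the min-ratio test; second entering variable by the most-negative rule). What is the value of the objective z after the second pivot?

48

Ratio test on column t — row 1: 12/3 = 4; row 2: entry 0 ≤ 0; row 3: 15/2 = 15/2; row 4: entry 0 ≤ 0. Minimum is 4 at row 1 (u1 leaves); pivot element 3.
Pivot on row 1; the Z-row RHS becomes 0 − (-7)·4 = 28.
Next entering variable (most negative Z-row entry -10/3): q.
Ratio test on column q — row 1: 4/(2/3) = 6; row 2: 18/2 = 9; row 3: 7/(2/3) = 21/2; row 4: 26/3 = 26/3. Minimum is 6 at row 1 (t leaves); pivot element 2/3.
After the second pivot the Z-row RHS is 28 − (-10/3)·6 = 48.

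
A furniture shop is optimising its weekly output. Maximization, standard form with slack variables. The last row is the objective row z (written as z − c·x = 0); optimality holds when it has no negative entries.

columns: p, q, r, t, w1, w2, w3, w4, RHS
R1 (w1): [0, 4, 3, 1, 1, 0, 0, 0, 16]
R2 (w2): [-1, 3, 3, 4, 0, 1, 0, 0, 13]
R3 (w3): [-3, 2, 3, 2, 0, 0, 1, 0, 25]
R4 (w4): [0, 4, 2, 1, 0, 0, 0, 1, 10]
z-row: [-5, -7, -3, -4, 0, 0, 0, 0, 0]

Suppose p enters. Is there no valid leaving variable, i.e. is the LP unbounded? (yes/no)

yes

Every constraint-row entry in column p is ≤ 0, so increasing p is unbounded.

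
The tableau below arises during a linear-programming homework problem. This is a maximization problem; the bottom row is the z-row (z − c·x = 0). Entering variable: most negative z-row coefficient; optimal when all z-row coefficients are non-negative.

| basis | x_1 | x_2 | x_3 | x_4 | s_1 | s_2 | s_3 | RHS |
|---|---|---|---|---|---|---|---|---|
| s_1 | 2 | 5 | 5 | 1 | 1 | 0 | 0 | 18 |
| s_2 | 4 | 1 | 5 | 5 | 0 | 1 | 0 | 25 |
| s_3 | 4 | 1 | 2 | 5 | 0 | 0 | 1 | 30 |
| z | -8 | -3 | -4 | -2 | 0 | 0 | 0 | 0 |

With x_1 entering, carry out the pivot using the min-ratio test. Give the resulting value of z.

Ratio test on column x_1 — row 1: 18/2 = 9; row 2: 25/4 = 25/4; row 3: 30/4 = 15/2. Minimum is 25/4 at row 2 (s_2 leaves); pivot element 4.
Pivot on row 2; the z-row RHS becomes 0 − (-8)·(25/4) = 50.

50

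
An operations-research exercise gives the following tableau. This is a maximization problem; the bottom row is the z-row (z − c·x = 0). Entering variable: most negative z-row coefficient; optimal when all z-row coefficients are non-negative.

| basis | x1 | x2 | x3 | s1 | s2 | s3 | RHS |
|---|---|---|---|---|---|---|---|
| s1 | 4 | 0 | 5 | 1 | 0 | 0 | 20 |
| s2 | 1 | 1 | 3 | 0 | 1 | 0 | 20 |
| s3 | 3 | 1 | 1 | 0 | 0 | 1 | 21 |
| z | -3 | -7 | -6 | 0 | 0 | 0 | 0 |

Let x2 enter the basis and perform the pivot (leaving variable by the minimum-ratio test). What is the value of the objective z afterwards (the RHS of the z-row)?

140

Ratio test on column x2 — row 1: entry 0 ≤ 0; row 2: 20/1 = 20; row 3: 21/1 = 21. Minimum is 20 at row 2 (s2 leaves); pivot element 1.
Pivot on row 2; the z-row RHS becomes 0 − (-7)·20 = 140.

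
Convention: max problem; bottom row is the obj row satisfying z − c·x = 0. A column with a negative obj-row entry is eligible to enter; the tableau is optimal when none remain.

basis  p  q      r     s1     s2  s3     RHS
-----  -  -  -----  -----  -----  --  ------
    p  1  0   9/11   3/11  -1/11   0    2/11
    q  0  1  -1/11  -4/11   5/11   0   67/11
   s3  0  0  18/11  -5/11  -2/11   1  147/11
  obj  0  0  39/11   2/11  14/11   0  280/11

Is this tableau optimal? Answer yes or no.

Every obj-row coefficient is ≥ 0, so the tableau is optimal.

yes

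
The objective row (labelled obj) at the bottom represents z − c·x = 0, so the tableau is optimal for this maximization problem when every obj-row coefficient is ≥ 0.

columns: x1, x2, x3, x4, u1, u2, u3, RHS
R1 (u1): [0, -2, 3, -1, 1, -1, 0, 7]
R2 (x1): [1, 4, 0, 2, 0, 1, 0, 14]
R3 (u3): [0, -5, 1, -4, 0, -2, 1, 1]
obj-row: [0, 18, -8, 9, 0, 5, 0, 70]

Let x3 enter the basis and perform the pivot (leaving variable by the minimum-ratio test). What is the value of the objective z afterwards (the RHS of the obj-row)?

78

Ratio test on column x3 — row 1: 7/3 = 7/3; row 2: entry 0 ≤ 0; row 3: 1/1 = 1. Minimum is 1 at row 3 (u3 leaves); pivot element 1.
Pivot on row 3; the obj-row RHS becomes 70 − (-8)·1 = 78.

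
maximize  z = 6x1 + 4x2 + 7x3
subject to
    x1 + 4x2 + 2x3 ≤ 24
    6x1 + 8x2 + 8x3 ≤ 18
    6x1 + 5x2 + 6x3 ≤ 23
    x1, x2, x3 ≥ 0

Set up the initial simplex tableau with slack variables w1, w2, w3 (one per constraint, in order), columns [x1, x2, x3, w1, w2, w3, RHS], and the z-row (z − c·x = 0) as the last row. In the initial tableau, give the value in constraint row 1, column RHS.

24

The RHS of constraint 1 is b_1 = 24.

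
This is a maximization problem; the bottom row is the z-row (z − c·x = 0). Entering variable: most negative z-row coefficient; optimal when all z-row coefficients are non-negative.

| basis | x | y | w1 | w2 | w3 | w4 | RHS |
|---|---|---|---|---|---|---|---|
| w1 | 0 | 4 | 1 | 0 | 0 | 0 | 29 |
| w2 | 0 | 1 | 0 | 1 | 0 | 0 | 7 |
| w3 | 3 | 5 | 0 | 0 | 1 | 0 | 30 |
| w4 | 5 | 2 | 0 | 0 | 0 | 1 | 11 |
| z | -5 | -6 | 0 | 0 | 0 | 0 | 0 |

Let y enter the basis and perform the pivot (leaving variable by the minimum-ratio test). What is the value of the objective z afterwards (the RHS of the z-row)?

33

Ratio test on column y — row 1: 29/4 = 29/4; row 2: 7/1 = 7; row 3: 30/5 = 6; row 4: 11/2 = 11/2. Minimum is 11/2 at row 4 (w4 leaves); pivot element 2.
Pivot on row 4; the z-row RHS becomes 0 − (-6)·(11/2) = 33.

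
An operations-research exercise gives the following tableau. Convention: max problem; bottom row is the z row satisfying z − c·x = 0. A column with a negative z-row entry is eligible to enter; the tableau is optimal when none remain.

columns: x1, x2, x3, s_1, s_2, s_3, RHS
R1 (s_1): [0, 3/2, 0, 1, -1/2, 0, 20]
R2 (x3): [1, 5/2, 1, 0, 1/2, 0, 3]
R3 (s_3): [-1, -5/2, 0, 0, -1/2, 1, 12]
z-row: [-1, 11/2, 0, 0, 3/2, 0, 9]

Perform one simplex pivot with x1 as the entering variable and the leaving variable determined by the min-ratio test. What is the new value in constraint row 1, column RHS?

20

Ratio test on column x1 — row 1: entry 0 ≤ 0; row 2: 3/1 = 3; row 3: entry -1 ≤ 0. Minimum is 3 at row 2 (x3 leaves); pivot element 1.
Divide row 2 by 1; eliminate column x1 from the other rows.
Row 1 update in column RHS: 20 − 0·3 = 20.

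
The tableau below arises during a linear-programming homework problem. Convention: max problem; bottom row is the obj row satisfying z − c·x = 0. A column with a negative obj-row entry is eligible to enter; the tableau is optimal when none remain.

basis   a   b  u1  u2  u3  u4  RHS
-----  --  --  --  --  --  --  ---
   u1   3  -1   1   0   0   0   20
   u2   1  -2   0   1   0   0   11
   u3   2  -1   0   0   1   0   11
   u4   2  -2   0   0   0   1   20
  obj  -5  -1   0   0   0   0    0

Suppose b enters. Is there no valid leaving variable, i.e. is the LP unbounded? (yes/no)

yes

Every constraint-row entry in column b is ≤ 0, so increasing b is unbounded.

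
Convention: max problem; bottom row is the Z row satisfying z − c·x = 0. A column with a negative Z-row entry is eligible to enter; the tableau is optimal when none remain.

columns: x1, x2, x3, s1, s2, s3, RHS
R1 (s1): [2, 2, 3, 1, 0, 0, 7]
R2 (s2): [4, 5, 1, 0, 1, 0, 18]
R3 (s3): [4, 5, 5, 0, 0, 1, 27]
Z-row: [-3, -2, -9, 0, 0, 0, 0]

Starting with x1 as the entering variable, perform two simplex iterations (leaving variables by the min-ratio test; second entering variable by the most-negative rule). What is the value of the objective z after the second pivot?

Ratio test on column x1 — row 1: 7/2 = 7/2; row 2: 18/4 = 9/2; row 3: 27/4 = 27/4. Minimum is 7/2 at row 1 (s1 leaves); pivot element 2.
Pivot on row 1; the Z-row RHS becomes 0 − (-3)·(7/2) = 21/2.
Next entering variable (most negative Z-row entry -9/2): x3.
Ratio test on column x3 — row 1: (7/2)/(3/2) = 7/3; row 2: entry -5 ≤ 0; row 3: entry -1 ≤ 0. Minimum is 7/3 at row 1 (x1 leaves); pivot element 3/2.
After the second pivot the Z-row RHS is 21/2 − (-9/2)·(7/3) = 21.

21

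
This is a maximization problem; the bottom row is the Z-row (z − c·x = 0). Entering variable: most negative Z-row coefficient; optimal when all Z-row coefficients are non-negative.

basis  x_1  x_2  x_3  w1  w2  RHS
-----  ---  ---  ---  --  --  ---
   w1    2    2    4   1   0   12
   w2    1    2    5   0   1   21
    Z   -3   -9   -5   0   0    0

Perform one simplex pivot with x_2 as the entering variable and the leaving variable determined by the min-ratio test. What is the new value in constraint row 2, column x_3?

1

Ratio test on column x_2 — row 1: 12/2 = 6; row 2: 21/2 = 21/2. Minimum is 6 at row 1 (w1 leaves); pivot element 2.
Divide row 1 by 2; eliminate column x_2 from the other rows.
Row 2 update in column x_3: 5 − 2·2 = 1.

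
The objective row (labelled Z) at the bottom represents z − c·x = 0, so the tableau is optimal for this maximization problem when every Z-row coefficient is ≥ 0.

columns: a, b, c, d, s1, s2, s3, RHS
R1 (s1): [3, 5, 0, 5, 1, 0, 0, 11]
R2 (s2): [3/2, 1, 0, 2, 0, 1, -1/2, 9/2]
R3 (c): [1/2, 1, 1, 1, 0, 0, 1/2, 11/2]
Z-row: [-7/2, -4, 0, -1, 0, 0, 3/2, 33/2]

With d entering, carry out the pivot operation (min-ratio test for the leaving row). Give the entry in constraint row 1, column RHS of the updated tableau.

Ratio test on column d — row 1: 11/5 = 11/5; row 2: (9/2)/2 = 9/4; row 3: (11/2)/1 = 11/2. Minimum is 11/5 at row 1 (s1 leaves); pivot element 5.
Divide row 1 by 5; eliminate column d from the other rows.
In the new row 1, the RHS entry is the old entry divided by the pivot: 11/5 = 11/5.

11/5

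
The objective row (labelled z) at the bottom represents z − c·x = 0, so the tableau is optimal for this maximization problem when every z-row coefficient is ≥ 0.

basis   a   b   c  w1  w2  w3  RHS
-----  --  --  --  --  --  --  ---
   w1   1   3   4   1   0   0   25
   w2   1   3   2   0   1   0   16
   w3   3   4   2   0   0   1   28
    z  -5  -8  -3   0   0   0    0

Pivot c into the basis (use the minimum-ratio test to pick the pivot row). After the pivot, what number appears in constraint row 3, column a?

5/2

Ratio test on column c — row 1: 25/4 = 25/4; row 2: 16/2 = 8; row 3: 28/2 = 14. Minimum is 25/4 at row 1 (w1 leaves); pivot element 4.
Divide row 1 by 4; eliminate column c from the other rows.
Row 3 update in column a: 3 − 2·(1/4) = 5/2.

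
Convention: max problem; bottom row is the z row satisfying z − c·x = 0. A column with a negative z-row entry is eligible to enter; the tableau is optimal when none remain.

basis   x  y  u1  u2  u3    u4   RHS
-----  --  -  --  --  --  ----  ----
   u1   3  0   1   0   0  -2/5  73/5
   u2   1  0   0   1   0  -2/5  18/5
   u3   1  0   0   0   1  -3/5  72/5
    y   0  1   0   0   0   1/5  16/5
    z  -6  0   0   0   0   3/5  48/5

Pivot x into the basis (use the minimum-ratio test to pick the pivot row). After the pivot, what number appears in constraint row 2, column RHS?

18/5

Ratio test on column x — row 1: (73/5)/3 = 73/15; row 2: (18/5)/1 = 18/5; row 3: (72/5)/1 = 72/5; row 4: entry 0 ≤ 0. Minimum is 18/5 at row 2 (u2 leaves); pivot element 1.
Divide row 2 by 1; eliminate column x from the other rows.
In the new row 2, the RHS entry is the old entry divided by the pivot: (18/5)/1 = 18/5.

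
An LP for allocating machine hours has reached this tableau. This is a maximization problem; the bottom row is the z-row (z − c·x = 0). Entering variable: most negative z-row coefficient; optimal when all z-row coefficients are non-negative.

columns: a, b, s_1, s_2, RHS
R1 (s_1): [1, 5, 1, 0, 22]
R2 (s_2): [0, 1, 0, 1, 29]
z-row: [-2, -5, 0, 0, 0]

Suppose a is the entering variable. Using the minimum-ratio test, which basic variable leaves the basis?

Column a entries and ratios — s_1: 22/1 = 22; s_2: 0 ≤ 0, skip.
Smallest ratio is 22 in the row of s_1, so s_1 leaves.

s_1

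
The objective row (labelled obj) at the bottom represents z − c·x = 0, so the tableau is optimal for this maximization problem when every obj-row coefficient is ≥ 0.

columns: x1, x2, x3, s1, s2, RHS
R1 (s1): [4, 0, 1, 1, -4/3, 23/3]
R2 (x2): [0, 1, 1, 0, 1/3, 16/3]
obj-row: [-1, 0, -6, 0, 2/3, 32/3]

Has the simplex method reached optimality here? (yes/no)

The obj-row has a negative entry -6 in column x3, so it is not optimal.

no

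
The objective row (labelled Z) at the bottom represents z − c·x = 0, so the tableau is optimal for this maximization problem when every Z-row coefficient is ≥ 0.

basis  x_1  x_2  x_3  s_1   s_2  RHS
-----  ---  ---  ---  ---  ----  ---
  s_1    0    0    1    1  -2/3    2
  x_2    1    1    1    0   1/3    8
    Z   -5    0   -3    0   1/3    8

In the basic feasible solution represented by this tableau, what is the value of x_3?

0

x_3 is not in the basis, so in the current basic feasible solution x_3 = 0.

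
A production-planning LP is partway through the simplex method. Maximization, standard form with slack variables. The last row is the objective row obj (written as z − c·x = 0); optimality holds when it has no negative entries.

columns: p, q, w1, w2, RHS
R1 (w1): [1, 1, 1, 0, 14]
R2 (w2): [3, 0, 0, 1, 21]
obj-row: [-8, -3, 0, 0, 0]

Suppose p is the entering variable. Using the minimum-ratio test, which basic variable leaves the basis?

Column p entries and ratios — w1: 14/1 = 14; w2: 21/3 = 7.
Smallest ratio is 7 in the row of w2, so w2 leaves.

w2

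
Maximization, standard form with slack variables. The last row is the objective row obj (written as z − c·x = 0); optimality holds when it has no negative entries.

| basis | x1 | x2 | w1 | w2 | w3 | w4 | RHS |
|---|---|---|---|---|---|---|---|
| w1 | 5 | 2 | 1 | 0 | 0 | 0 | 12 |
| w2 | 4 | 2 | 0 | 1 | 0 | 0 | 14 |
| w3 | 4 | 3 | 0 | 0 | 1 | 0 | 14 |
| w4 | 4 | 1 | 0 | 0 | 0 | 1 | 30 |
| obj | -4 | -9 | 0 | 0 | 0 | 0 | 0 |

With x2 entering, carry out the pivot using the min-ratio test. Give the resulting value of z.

42

Ratio test on column x2 — row 1: 12/2 = 6; row 2: 14/2 = 7; row 3: 14/3 = 14/3; row 4: 30/1 = 30. Minimum is 14/3 at row 3 (w3 leaves); pivot element 3.
Pivot on row 3; the obj-row RHS becomes 0 − (-9)·(14/3) = 42.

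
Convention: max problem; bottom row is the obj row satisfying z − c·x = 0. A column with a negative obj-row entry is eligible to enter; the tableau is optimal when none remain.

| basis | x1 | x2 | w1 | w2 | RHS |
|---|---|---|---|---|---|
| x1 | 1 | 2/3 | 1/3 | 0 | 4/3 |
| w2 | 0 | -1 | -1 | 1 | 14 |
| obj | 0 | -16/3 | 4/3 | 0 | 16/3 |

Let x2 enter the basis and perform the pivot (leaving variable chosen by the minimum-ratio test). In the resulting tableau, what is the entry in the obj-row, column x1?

8

Ratio test on column x2 — row 1: (4/3)/(2/3) = 2; row 2: entry -1 ≤ 0. Minimum is 2 at row 1 (x1 leaves); pivot element 2/3.
Divide row 1 by 2/3; eliminate column x2 from the other rows.
obj-row update in column x1: 0 − (-16/3)·(3/2) = 8.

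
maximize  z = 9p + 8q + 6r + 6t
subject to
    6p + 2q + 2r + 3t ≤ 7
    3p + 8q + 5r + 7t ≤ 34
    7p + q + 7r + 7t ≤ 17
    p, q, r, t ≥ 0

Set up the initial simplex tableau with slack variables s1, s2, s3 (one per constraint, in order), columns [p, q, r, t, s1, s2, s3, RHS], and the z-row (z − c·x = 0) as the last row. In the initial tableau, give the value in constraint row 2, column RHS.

34

The RHS of constraint 2 is b_2 = 34.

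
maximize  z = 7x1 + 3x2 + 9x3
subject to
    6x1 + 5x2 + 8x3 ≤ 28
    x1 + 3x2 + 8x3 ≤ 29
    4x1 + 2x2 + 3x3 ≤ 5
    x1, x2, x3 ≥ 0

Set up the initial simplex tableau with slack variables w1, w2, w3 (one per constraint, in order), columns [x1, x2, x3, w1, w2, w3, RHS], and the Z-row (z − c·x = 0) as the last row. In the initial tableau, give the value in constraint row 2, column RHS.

The RHS of constraint 2 is b_2 = 29.

29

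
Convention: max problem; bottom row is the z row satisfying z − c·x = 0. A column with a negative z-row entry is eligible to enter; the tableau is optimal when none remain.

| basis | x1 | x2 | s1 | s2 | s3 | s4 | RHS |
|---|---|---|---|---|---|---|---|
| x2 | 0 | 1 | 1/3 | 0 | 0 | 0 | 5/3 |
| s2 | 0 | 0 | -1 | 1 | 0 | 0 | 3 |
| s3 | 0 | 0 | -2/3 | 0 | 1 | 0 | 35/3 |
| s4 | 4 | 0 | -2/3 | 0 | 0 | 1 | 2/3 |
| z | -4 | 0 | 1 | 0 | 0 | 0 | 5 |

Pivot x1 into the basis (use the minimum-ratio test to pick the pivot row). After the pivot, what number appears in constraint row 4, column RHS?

1/6

Ratio test on column x1 — row 1: entry 0 ≤ 0; row 2: entry 0 ≤ 0; row 3: entry 0 ≤ 0; row 4: (2/3)/4 = 1/6. Minimum is 1/6 at row 4 (s4 leaves); pivot element 4.
Divide row 4 by 4; eliminate column x1 from the other rows.
In the new row 4, the RHS entry is the old entry divided by the pivot: (2/3)/4 = 1/6.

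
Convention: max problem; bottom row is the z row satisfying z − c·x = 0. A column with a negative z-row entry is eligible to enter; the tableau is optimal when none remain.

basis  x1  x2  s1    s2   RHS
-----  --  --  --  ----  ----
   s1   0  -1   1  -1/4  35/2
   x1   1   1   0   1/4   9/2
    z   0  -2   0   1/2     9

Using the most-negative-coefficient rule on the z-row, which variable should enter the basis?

Negative z-row entries: x2: -2.
The most negative is -2 in column x2, so x2 enters.

x2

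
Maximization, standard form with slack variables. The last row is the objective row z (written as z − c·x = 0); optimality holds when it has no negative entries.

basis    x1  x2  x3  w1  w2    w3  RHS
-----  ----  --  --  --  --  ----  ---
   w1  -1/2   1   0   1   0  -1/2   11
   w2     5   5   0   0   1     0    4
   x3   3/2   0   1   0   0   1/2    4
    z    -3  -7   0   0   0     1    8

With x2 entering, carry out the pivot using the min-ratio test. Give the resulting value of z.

68/5

Ratio test on column x2 — row 1: 11/1 = 11; row 2: 4/5 = 4/5; row 3: entry 0 ≤ 0. Minimum is 4/5 at row 2 (w2 leaves); pivot element 5.
Pivot on row 2; the z-row RHS becomes 8 − (-7)·(4/5) = 68/5.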